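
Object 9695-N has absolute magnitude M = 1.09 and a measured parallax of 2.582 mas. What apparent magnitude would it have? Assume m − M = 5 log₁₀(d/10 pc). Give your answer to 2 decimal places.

d = 1/p = 1/0.002582″ = 387.3 pc.
m − M = 5 log₁₀ d − 5 = 5 log₁₀(387.3) − 5 = 12.9402 − 5 = 7.9402.
m = M + (m − M) = 1.09 + 7.9402 = 9.03.

m = 9.03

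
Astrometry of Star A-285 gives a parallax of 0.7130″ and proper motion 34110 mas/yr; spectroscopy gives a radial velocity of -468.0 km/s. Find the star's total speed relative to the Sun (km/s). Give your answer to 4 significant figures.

520.0 km/s

d = 1/p = 1/0.7130″ = 1.4025 pc.
μ = 34110 mas/yr = 34.11 ″/yr.
v_t = 4.740 μ d = 4.740 × 34.11 × 1.4025 = 226.76 km/s.
v = √(v_r² + v_t²) = √((-468.0)² + 226.76²) = √270444 = 520.04 km/s.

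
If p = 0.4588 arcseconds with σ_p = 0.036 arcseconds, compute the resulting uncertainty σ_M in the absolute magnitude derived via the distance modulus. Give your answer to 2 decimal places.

M = m − 5 log₁₀ d + 5 = m + 5 log₁₀ p + 5, so ∂M/∂p = 5/(p ln 10).
σ_M = (5/ln 10) · (σ_p/p) = 2.1715 × 0.036/0.4588 = 2.1715 × 0.078466 = 0.17039.

σ_M = 0.17 mag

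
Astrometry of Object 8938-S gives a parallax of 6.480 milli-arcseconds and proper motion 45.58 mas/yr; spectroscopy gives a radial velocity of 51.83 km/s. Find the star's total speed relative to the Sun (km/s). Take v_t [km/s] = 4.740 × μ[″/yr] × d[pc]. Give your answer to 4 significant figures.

d = 1/p = 1/0.006480″ = 154.32 pc.
μ = 45.58 mas/yr = 0.04558 ″/yr.
v_t = 4.740 μ d = 4.740 × 0.04558 × 154.32 = 33.341 km/s.
v = √(v_r² + v_t²) = √(51.83² + 33.341²) = √3797.97 = 61.628 km/s.

61.63 km/s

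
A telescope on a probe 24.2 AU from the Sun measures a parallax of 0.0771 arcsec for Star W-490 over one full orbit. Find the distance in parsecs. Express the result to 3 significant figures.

314 pc

With baseline B (in AU) and parallax p (in arcsec), d = B/p parsecs.
d = 24.2 / 0.0771 = 313.88 pc.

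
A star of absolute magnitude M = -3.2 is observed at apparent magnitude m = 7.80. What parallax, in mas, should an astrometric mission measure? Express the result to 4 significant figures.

0.6310 mas

m − M = 7.80 − (-3.2) = 11.00.
d = 10^((m−M)/5 + 1) = 10^3.200 = 1584.9 pc.
p = 1/d = 1/1584.9 = 0.00063095 arcsec = 0.63095 mas.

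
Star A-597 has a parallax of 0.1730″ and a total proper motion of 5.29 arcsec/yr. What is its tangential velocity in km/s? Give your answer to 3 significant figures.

145 km/s

d = 1/p = 1/0.1730″ = 5.7803 pc.
v_t = 4.74 × μ × d = 4.74 × 5.29 × 5.7803 = 144.94 km/s.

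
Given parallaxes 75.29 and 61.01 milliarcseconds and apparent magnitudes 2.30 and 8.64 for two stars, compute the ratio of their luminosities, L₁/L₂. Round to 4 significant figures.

L₁/L₂ = 225.6

d₁ = 1/p₁ = 1/0.07529″ = 13.282 pc; d₂ = 1/p₂ = 1/0.06101″ = 16.391 pc.
M₁ = m₁ − 5 log₁₀ d₁ + 5 = 2.30 − 5.6163 + 5 = 1.6837.
M₂ = 8.64 − 6.0730 + 5 = 7.5670.
L₁/L₂ = 10^(0.4(M₂ − M₁)) = 10^(0.4 × 5.8833) = 10^2.35332 = 225.59.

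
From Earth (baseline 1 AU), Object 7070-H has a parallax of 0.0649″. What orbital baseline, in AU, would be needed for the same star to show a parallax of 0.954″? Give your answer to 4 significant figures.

14.70 AU

Parallax scales linearly with baseline: p ∝ B, so B = p_target / p_Earth × 1 AU.
B = 0.954 / 0.0649 = 14.7 AU.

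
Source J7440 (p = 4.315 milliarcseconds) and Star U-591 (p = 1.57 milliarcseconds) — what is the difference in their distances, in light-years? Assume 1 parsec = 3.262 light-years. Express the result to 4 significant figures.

d_A = 1/0.004315″ = 231.75 pc; d_B = 1/0.001570″ = 636.94 pc.
|d_B − d_A| = |636.94 − 231.75| = 405.19 pc = 405.19 × 3.262 ly = 1321.7 ly.

1322 ly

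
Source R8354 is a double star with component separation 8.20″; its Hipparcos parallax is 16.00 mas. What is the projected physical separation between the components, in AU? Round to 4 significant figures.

d = 1/p = 1/0.01600″ = 62.5 pc.
At distance d (pc), an angle of θ arcsec spans θ·d AU: s = 8.20 × 62.5 = 512.5 AU.

512.5 AU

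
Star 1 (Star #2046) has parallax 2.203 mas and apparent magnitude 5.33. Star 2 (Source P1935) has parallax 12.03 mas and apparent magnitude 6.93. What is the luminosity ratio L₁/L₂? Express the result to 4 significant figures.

L₁/L₂ = 130.2

d₁ = 1/p₁ = 1/0.002203″ = 453.93 pc; d₂ = 1/p₂ = 1/0.01203″ = 83.126 pc.
M₁ = m₁ − 5 log₁₀ d₁ + 5 = 5.33 − 13.2849 + 5 = -2.9549.
M₂ = 6.93 − 9.5987 + 5 = 2.3313.
L₁/L₂ = 10^(0.4(M₂ − M₁)) = 10^(0.4 × 5.2862) = 10^2.11448 = 130.16.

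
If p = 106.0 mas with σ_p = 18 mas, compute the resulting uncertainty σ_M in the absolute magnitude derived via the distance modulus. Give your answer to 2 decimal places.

σ_M = 0.37 mag

M = m − 5 log₁₀ d + 5 = m + 5 log₁₀ p + 5, so ∂M/∂p = 5/(p ln 10).
σ_M = (5/ln 10) · (σ_p/p) = 2.1715 × 18/106.0 = 2.1715 × 0.16981 = 0.36874.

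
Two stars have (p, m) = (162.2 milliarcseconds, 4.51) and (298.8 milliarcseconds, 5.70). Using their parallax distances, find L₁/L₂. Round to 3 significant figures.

L₁/L₂ = 10.2

d₁ = 1/p₁ = 1/0.1622″ = 6.1652 pc; d₂ = 1/p₂ = 1/0.2988″ = 3.3467 pc.
M₁ = m₁ − 5 log₁₀ d₁ + 5 = 4.51 − 3.9497 + 5 = 5.5603.
M₂ = 5.70 − 2.6231 + 5 = 8.0769.
L₁/L₂ = 10^(0.4(M₂ − M₁)) = 10^(0.4 × 2.5166) = 10^1.00664 = 10.154.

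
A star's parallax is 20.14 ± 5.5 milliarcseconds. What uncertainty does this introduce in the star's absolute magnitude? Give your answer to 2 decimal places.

M = m − 5 log₁₀ d + 5 = m + 5 log₁₀ p + 5, so ∂M/∂p = 5/(p ln 10).
σ_M = (5/ln 10) · (σ_p/p) = 2.1715 × 5.5/20.14 = 2.1715 × 0.27309 = 0.59301.

σ_M = 0.59 mag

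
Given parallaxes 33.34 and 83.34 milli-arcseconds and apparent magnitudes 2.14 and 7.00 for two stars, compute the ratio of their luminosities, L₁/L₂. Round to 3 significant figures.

d₁ = 1/p₁ = 1/0.03334″ = 29.994 pc; d₂ = 1/p₂ = 1/0.08334″ = 11.999 pc.
M₁ = m₁ − 5 log₁₀ d₁ + 5 = 2.14 − 7.3852 + 5 = -0.2452.
M₂ = 7.00 − 5.3957 + 5 = 6.6043.
L₁/L₂ = 10^(0.4(M₂ − M₁)) = 10^(0.4 × 6.8495) = 10^2.73980 = 549.29.

L₁/L₂ = 549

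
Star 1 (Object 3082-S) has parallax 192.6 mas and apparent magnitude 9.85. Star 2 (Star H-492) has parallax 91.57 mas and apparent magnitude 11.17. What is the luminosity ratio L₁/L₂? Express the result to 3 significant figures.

d₁ = 1/p₁ = 1/0.1926″ = 5.1921 pc; d₂ = 1/p₂ = 1/0.09157″ = 10.921 pc.
M₁ = m₁ − 5 log₁₀ d₁ + 5 = 9.85 − 3.5767 + 5 = 11.2733.
M₂ = 11.17 − 5.1913 + 5 = 10.9787.
L₁/L₂ = 10^(0.4(M₂ − M₁)) = 10^(0.4 × (-0.2946)) = 10^(-0.11784) = 0.76236.

L₁/L₂ = 0.762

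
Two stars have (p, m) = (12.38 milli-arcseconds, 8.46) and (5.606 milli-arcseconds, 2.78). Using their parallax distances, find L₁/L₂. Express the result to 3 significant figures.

L₁/L₂ = 0.00110

d₁ = 1/p₁ = 1/0.01238″ = 80.775 pc; d₂ = 1/p₂ = 1/0.005606″ = 178.38 pc.
M₁ = m₁ − 5 log₁₀ d₁ + 5 = 8.46 − 9.5364 + 5 = 3.9236.
M₂ = 2.78 − 11.2567 + 5 = -3.4767.
L₁/L₂ = 10^(0.4(M₂ − M₁)) = 10^(0.4 × (-7.4003)) = 10^(-2.96012) = 0.0010962.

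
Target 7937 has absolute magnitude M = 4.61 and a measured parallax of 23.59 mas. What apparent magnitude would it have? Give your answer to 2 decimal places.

m = 7.75

d = 1/p = 1/0.02359″ = 42.391 pc.
m − M = 5 log₁₀ d − 5 = 5 log₁₀(42.391) − 5 = 8.1364 − 5 = 3.1364.
m = M + (m − M) = 4.61 + 3.1364 = 7.75.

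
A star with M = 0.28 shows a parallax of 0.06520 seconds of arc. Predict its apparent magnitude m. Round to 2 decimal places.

m = 1.21

d = 1/p = 1/0.06520″ = 15.337 pc.
m − M = 5 log₁₀ d − 5 = 5 log₁₀(15.337) − 5 = 5.9287 − 5 = 0.9287.
m = M + (m − M) = 0.28 + 0.9287 = 1.21.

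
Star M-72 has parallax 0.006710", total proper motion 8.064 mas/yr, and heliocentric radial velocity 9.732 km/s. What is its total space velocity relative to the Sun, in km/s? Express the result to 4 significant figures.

d = 1/p = 1/0.006710″ = 149.03 pc.
μ = 8.064 mas/yr = 0.008064 ″/yr.
v_t = 4.740 μ d = 4.740 × 0.008064 × 149.03 = 5.6964 km/s.
v = √(v_r² + v_t²) = √(9.732² + 5.6964²) = √127.161 = 11.277 km/s.

11.28 km/s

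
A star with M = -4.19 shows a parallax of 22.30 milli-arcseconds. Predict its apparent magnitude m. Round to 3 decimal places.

m = -0.932

d = 1/p = 1/0.02230″ = 44.843 pc.
m − M = 5 log₁₀ d − 5 = 5 log₁₀(44.843) − 5 = 8.2585 − 5 = 3.2585.
m = M + (m − M) = -4.19 + 3.2585 = -0.932.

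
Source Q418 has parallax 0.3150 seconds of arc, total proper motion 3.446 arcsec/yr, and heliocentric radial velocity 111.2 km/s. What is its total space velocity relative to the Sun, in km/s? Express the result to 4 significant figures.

122.7 km/s

d = 1/p = 1/0.3150″ = 3.1746 pc.
v_t = 4.740 μ d = 4.740 × 3.446 × 3.1746 = 51.854 km/s.
v = √(v_r² + v_t²) = √(111.2² + 51.854²) = √15054.3 = 122.7 km/s.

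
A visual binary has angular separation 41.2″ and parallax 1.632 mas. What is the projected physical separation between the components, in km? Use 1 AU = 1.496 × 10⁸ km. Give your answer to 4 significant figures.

d = 1/p = 1/0.001632″ = 612.75 pc.
At distance d (pc), an angle of θ arcsec spans θ·d AU: s = 41.2 × 612.75 = 25245 AU.
= 25245 × 1.496 × 10⁸ km = 3.7767 × 10^12 km.

3.777 × 10^12 km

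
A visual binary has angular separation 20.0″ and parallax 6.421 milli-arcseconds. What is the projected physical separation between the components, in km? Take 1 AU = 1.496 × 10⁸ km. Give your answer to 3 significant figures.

d = 1/p = 1/0.006421″ = 155.74 pc.
At distance d (pc), an angle of θ arcsec spans θ·d AU: s = 20.0 × 155.74 = 3114.8 AU.
= 3114.8 × 1.496 × 10⁸ km = 4.6597 × 10^11 km.

4.66 × 10^11 km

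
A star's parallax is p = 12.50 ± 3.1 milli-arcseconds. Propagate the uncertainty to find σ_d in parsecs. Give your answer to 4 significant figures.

19.84 pc

d = 1/p, so σ_d = σ_p / p².
σ_d = 0.00310 / (0.01250)² = 0.00310 / 0.00015625 = 19.84 pc.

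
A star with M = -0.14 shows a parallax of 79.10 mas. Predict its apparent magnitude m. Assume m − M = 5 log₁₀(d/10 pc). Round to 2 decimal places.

d = 1/p = 1/0.07910″ = 12.642 pc.
m − M = 5 log₁₀ d − 5 = 5 log₁₀(12.642) − 5 = 5.5091 − 5 = 0.5091.
m = M + (m − M) = -0.14 + 0.5091 = 0.37.

m = 0.37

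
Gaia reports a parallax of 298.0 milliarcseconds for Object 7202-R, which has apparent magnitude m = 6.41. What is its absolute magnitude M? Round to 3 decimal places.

d = 1/p = 1/0.2980″ = 3.3557 pc.
m − M = 5 log₁₀(3.3557) − 5 = 2.6289 − 5 = -2.3711.
M = m − (m − M) = 6.41 − (-2.3711) = 8.781.

M = 8.781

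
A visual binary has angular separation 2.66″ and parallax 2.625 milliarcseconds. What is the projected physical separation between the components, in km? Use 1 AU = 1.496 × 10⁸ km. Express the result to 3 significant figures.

1.52 × 10^11 km

d = 1/p = 1/0.002625″ = 380.95 pc.
At distance d (pc), an angle of θ arcsec spans θ·d AU: s = 2.66 × 380.95 = 1013.3 AU.
= 1013.3 × 1.496 × 10⁸ km = 1.5159 × 10^11 km.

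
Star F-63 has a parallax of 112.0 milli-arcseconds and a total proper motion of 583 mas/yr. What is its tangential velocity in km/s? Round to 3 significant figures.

d = 1/p = 1/0.1120″ = 8.9286 pc.
μ = 583 mas/yr = 0.583 ″/yr.
v_t = 4.74 × μ × d = 4.74 × 0.583 × 8.9286 = 24.673 km/s.

24.7 km/s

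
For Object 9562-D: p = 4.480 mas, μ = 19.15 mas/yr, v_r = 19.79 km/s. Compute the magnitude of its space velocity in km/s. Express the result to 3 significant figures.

28.3 km/s

d = 1/p = 1/0.004480″ = 223.21 pc.
μ = 19.15 mas/yr = 0.01915 ″/yr.
v_t = 4.740 μ d = 4.740 × 0.01915 × 223.21 = 20.261 km/s.
v = √(v_r² + v_t²) = √(19.79² + 20.261²) = √802.152 = 28.322 km/s.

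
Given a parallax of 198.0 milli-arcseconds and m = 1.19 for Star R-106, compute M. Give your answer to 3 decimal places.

d = 1/p = 1/0.1980″ = 5.0505 pc.
m − M = 5 log₁₀(5.0505) − 5 = 3.5167 − 5 = -1.4833.
M = m − (m − M) = 1.19 − (-1.4833) = 2.673.

M = 2.673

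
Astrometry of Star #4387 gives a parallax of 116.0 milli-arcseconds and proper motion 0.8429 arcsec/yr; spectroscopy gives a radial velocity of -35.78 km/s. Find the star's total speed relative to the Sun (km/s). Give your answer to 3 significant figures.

d = 1/p = 1/0.1160″ = 8.6207 pc.
v_t = 4.740 μ d = 4.740 × 0.8429 × 8.6207 = 34.443 km/s.
v = √(v_r² + v_t²) = √((-35.78)² + 34.443²) = √2466.53 = 49.664 km/s.

49.7 km/s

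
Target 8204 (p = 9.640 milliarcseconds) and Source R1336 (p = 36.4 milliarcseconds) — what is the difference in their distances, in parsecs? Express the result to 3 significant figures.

76.3 pc

d_A = 1/0.009640″ = 103.73 pc; d_B = 1/0.03640″ = 27.473 pc.
|d_B − d_A| = |27.473 − 103.73| = 76.257 pc.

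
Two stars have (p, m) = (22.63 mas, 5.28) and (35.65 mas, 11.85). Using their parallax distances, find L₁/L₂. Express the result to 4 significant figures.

L₁/L₂ = 1054

d₁ = 1/p₁ = 1/0.02263″ = 44.189 pc; d₂ = 1/p₂ = 1/0.03565″ = 28.05 pc.
M₁ = m₁ − 5 log₁₀ d₁ + 5 = 5.28 − 8.2266 + 5 = 2.0534.
M₂ = 11.85 − 7.2397 + 5 = 9.6103.
L₁/L₂ = 10^(0.4(M₂ − M₁)) = 10^(0.4 × 7.5569) = 10^3.02276 = 1053.8.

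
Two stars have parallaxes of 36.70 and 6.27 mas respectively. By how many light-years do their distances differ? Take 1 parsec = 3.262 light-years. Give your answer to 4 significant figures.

431.4 ly

d_A = 1/0.03670″ = 27.248 pc; d_B = 1/0.006270″ = 159.49 pc.
|d_B − d_A| = |159.49 − 27.248| = 132.24 pc = 132.24 × 3.262 ly = 431.37 ly.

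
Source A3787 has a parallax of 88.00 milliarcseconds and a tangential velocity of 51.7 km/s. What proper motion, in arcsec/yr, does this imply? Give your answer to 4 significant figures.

0.9598 arcsec/yr

d = 1/p = 1/0.08800″ = 11.364 pc.
μ = v_t / (4.74 d) = 51.7 / (4.74 × 11.364) = 51.7 / 53.865 = 0.95981 ″/yr.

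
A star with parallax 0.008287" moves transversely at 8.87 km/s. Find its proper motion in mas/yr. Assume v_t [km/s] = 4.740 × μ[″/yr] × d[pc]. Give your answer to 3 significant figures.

15.5 mas/yr

d = 1/p = 1/0.008287″ = 120.67 pc.
μ = v_t / (4.74 d) = 8.87 / (4.74 × 120.67) = 8.87 / 571.98 = 0.015508 ″/yr = 15.508 mas/yr.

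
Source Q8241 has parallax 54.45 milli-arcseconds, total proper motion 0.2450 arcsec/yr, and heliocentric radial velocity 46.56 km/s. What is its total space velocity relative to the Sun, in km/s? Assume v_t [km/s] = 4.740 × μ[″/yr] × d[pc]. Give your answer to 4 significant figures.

51.21 km/s

d = 1/p = 1/0.05445″ = 18.365 pc.
v_t = 4.740 μ d = 4.740 × 0.2450 × 18.365 = 21.327 km/s.
v = √(v_r² + v_t²) = √(46.56² + 21.327²) = √2622.67 = 51.212 km/s.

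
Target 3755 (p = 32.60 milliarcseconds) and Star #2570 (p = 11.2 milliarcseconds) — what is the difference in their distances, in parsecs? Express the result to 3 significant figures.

58.6 pc

d_A = 1/0.03260″ = 30.675 pc; d_B = 1/0.01120″ = 89.286 pc.
|d_B − d_A| = |89.286 − 30.675| = 58.611 pc.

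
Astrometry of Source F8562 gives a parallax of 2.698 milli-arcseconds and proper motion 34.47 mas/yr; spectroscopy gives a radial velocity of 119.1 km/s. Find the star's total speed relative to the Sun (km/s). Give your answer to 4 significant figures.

d = 1/p = 1/0.002698″ = 370.64 pc.
μ = 34.47 mas/yr = 0.03447 ″/yr.
v_t = 4.740 μ d = 4.740 × 0.03447 × 370.64 = 60.558 km/s.
v = √(v_r² + v_t²) = √(119.1² + 60.558²) = √17852.1 = 133.61 km/s.

133.6 km/s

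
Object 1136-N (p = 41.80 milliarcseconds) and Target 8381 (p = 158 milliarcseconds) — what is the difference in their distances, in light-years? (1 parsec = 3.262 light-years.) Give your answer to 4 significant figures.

57.39 ly

d_A = 1/0.04180″ = 23.923 pc; d_B = 1/0.1580″ = 6.3291 pc.
|d_B − d_A| = |6.3291 − 23.923| = 17.594 pc = 17.594 × 3.262 ly = 57.392 ly.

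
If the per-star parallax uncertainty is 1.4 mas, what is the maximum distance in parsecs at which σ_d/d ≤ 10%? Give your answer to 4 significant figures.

71.43 pc

σ_d/d = σ_p/p, so the condition is σ_p/p ≤ 0.10, i.e. p ≥ σ_p/0.10.
p_min = 1.4/0.10 = 14 mas = 0.014 arcsec.
d_max = 1/p_min = 1/0.014 = 71.429 pc.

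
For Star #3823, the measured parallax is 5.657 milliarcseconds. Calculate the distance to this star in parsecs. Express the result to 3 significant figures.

177 pc

p = 5.657 milliarcseconds = 0.005657 arcsec.
d = 1/p = 1/0.005657 = 176.77 pc.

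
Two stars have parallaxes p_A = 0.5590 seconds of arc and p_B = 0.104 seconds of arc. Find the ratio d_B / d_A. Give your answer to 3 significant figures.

Since d = 1/p, d_B/d_A = p_A/p_B.
= 0.5590 / 0.104 = 5.375.

5.38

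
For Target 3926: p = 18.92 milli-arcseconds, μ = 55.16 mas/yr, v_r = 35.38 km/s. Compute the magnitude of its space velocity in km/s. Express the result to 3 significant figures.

d = 1/p = 1/0.01892″ = 52.854 pc.
μ = 55.16 mas/yr = 0.05516 ″/yr.
v_t = 4.740 μ d = 4.740 × 0.05516 × 52.854 = 13.819 km/s.
v = √(v_r² + v_t²) = √(35.38² + 13.819²) = √1442.71 = 37.983 km/s.

38.0 km/s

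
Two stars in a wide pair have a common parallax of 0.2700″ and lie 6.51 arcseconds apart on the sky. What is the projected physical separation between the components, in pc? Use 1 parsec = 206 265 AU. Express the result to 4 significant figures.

d = 1/p = 1/0.2700″ = 3.7037 pc.
At distance d (pc), an angle of θ arcsec spans θ·d AU: s = 6.51 × 3.7037 = 24.111 AU.
= 24.111 / 206265 = 0.00011689 pc.

0.0001169 pc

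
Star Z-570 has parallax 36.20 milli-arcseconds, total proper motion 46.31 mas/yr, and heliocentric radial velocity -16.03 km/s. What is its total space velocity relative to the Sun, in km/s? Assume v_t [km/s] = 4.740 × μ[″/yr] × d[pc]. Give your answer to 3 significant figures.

17.1 km/s

d = 1/p = 1/0.03620″ = 27.624 pc.
μ = 46.31 mas/yr = 0.04631 ″/yr.
v_t = 4.740 μ d = 4.740 × 0.04631 × 27.624 = 6.0637 km/s.
v = √(v_r² + v_t²) = √((-16.03)² + 6.0637²) = √293.729 = 17.139 km/s.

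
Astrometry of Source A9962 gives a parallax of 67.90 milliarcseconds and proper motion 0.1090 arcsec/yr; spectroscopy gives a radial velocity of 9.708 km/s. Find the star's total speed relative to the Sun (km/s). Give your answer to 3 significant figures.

d = 1/p = 1/0.06790″ = 14.728 pc.
v_t = 4.740 μ d = 4.740 × 0.1090 × 14.728 = 7.6094 km/s.
v = √(v_r² + v_t²) = √(9.708² + 7.6094²) = √152.148 = 12.335 km/s.

12.3 km/s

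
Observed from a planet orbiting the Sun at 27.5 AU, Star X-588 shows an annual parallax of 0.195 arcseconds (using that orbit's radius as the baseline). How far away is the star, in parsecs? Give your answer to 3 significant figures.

With baseline B (in AU) and parallax p (in arcsec), d = B/p parsecs.
d = 27.5 / 0.195 = 141.03 pc.

141 pc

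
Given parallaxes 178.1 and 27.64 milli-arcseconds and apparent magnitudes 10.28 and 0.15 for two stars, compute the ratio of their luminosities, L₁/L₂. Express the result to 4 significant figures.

d₁ = 1/p₁ = 1/0.1781″ = 5.6148 pc; d₂ = 1/p₂ = 1/0.02764″ = 36.179 pc.
M₁ = m₁ − 5 log₁₀ d₁ + 5 = 10.28 − 3.7467 + 5 = 11.5333.
M₂ = 0.15 − 7.7923 + 5 = -2.6423.
L₁/L₂ = 10^(0.4(M₂ − M₁)) = 10^(0.4 × (-14.1756)) = 10^(-5.67024) = 0.0000021368.

L₁/L₂ = 2.137 × 10^-6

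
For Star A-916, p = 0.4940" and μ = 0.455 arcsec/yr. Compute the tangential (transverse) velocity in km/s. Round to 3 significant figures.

4.37 km/s

d = 1/p = 1/0.4940″ = 2.0243 pc.
v_t = 4.74 × μ × d = 4.74 × 0.455 × 2.0243 = 4.3658 km/s.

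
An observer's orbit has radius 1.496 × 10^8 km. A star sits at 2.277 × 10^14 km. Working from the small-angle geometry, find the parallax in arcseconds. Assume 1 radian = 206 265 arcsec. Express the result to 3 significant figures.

0.136 arcsec

θ ≈ B/d = (1.496 × 10^8) / (2.277 × 10^14) = 6.5700 × 10^-7 rad.
In arcseconds: 6.5700 × 10^-7 × 206265 = 0.13552″.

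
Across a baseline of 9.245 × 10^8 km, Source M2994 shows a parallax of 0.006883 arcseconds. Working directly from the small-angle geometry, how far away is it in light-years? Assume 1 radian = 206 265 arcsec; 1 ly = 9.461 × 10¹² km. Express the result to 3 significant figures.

2930 ly

θ = 0.006883″ = 0.006883/206265 = 3.3370 × 10^-8 rad.
d = B/θ = (9.245 × 10^8) / (3.3370 × 10^-8) = 2.7705 × 10^16 km = (2.7705 × 10^16) / (9.461 × 10^12) ly = 2928.3 ly.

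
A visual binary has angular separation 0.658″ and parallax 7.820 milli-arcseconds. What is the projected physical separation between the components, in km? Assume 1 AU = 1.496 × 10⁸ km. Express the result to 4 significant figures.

1.259 × 10^10 km

d = 1/p = 1/0.007820″ = 127.88 pc.
At distance d (pc), an angle of θ arcsec spans θ·d AU: s = 0.658 × 127.88 = 84.145 AU.
= 84.145 × 1.496 × 10⁸ km = 1.2588 × 10^10 km.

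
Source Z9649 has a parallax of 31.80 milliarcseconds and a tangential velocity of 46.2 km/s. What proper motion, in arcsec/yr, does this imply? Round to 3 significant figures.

d = 1/p = 1/0.03180″ = 31.447 pc.
μ = v_t / (4.74 d) = 46.2 / (4.74 × 31.447) = 46.2 / 149.06 = 0.30994 ″/yr.

0.310 arcsec/yr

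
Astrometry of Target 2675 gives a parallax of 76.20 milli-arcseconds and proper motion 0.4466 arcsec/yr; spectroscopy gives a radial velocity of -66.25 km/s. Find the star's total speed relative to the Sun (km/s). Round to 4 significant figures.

d = 1/p = 1/0.07620″ = 13.123 pc.
v_t = 4.740 μ d = 4.740 × 0.4466 × 13.123 = 27.78 km/s.
v = √(v_r² + v_t²) = √((-66.25)² + 27.78²) = √5160.79 = 71.839 km/s.

71.84 km/s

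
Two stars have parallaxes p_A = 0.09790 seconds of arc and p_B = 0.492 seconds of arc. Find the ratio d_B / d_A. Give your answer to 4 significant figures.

Since d = 1/p, d_B/d_A = p_A/p_B.
= 0.09790 / 0.492 = 0.19898.

0.1990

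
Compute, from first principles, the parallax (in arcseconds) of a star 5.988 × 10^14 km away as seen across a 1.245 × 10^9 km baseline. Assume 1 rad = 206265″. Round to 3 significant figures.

0.429 arcsec

θ ≈ B/d = (1.245 × 10^9) / (5.988 × 10^14) = 2.0792 × 10^-6 rad.
In arcseconds: 2.0792 × 10^-6 × 206265 = 0.42887″.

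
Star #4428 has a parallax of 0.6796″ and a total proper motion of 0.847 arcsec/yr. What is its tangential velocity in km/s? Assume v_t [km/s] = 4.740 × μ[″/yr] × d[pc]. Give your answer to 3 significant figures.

5.91 km/s

d = 1/p = 1/0.6796″ = 1.4715 pc.
v_t = 4.74 × μ × d = 4.74 × 0.847 × 1.4715 = 5.9077 km/s.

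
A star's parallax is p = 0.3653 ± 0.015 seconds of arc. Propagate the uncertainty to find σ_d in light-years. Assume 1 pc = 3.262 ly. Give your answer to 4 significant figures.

0.3667 ly

d = 1/p, so σ_d = σ_p / p².
σ_d = 0.0150 / (0.3653)² = 0.0150 / 0.13344 = 0.11241 pc = 0.11241 × 3.262 ly = 0.36668 ly.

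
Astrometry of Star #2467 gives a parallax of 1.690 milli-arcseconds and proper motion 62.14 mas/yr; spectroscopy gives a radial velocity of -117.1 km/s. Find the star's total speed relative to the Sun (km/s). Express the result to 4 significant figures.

d = 1/p = 1/0.001690″ = 591.72 pc.
μ = 62.14 mas/yr = 0.06214 ″/yr.
v_t = 4.740 μ d = 4.740 × 0.06214 × 591.72 = 174.29 km/s.
v = √(v_r² + v_t²) = √((-117.1)² + 174.29²) = √44089.4 = 209.97 km/s.

210.0 km/s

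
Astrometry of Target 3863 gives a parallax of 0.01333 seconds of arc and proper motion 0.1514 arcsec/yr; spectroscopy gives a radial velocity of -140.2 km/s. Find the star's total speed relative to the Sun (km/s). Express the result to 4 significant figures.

150.2 km/s

d = 1/p = 1/0.01333″ = 75.019 pc.
v_t = 4.740 μ d = 4.740 × 0.1514 × 75.019 = 53.836 km/s.
v = √(v_r² + v_t²) = √((-140.2)² + 53.836²) = √22554.4 = 150.18 km/s.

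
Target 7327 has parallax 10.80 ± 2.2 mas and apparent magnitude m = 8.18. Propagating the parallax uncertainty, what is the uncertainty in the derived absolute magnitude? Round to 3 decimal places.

M = m − 5 log₁₀ d + 5 = m + 5 log₁₀ p + 5, so ∂M/∂p = 5/(p ln 10).
σ_M = (5/ln 10) · (σ_p/p) = 2.1715 × 2.2/10.80 = 2.1715 × 0.2037 = 0.44233.

σ_M = 0.442 mag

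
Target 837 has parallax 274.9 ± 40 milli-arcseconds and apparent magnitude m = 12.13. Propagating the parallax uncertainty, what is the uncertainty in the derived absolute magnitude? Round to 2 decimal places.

M = m − 5 log₁₀ d + 5 = m + 5 log₁₀ p + 5, so ∂M/∂p = 5/(p ln 10).
σ_M = (5/ln 10) · (σ_p/p) = 2.1715 × 40/274.9 = 2.1715 × 0.14551 = 0.31597.

σ_M = 0.32 mag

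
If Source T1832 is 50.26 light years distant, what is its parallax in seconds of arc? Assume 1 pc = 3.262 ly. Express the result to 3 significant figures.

0.0649 arcsec

d = 50.26 ly ÷ 3.262 = 15.408 pc.
p = 1/d = 1/15.408 = 0.064901 arcsec.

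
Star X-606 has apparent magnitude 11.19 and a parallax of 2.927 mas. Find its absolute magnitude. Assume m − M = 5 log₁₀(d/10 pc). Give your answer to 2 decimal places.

M = 3.52

d = 1/p = 1/0.002927″ = 341.65 pc.
m − M = 5 log₁₀(341.65) − 5 = 12.6679 − 5 = 7.6679.
M = m − (m − M) = 11.19 − 7.6679 = 3.52.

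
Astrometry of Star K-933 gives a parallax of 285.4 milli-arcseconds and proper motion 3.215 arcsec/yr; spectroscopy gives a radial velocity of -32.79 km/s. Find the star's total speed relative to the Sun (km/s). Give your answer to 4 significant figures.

62.66 km/s

d = 1/p = 1/0.2854″ = 3.5039 pc.
v_t = 4.740 μ d = 4.740 × 3.215 × 3.5039 = 53.396 km/s.
v = √(v_r² + v_t²) = √((-32.79)² + 53.396²) = √3926.32 = 62.66 km/s.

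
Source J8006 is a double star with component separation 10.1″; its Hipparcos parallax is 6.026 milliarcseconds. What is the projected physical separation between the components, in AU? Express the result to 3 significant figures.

d = 1/p = 1/0.006026″ = 165.95 pc.
At distance d (pc), an angle of θ arcsec spans θ·d AU: s = 10.1 × 165.95 = 1676.1 AU.

1680 AU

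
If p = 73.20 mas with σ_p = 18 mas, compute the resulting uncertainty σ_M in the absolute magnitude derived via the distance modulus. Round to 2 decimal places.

σ_M = 0.53 mag

M = m − 5 log₁₀ d + 5 = m + 5 log₁₀ p + 5, so ∂M/∂p = 5/(p ln 10).
σ_M = (5/ln 10) · (σ_p/p) = 2.1715 × 18/73.20 = 2.1715 × 0.2459 = 0.53397.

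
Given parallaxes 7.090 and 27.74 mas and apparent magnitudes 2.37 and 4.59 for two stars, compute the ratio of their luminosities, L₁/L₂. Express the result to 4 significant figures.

d₁ = 1/p₁ = 1/0.007090″ = 141.04 pc; d₂ = 1/p₂ = 1/0.02774″ = 36.049 pc.
M₁ = m₁ − 5 log₁₀ d₁ + 5 = 2.37 − 10.7467 + 5 = -3.3767.
M₂ = 4.59 − 7.7845 + 5 = 1.8055.
L₁/L₂ = 10^(0.4(M₂ − M₁)) = 10^(0.4 × 5.1822) = 10^2.07288 = 118.27.

L₁/L₂ = 118.3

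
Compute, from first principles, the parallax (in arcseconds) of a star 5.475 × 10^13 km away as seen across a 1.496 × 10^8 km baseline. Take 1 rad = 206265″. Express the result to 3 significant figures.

0.564 arcsec

θ ≈ B/d = (1.496 × 10^8) / (5.475 × 10^13) = 2.7324 × 10^-6 rad.
In arcseconds: 2.7324 × 10^-6 × 206265 = 0.5636″.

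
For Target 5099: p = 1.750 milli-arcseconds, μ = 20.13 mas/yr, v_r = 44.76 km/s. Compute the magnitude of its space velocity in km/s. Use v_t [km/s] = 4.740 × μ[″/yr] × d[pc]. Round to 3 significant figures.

d = 1/p = 1/0.001750″ = 571.43 pc.
μ = 20.13 mas/yr = 0.02013 ″/yr.
v_t = 4.740 μ d = 4.740 × 0.02013 × 571.43 = 54.524 km/s.
v = √(v_r² + v_t²) = √(44.76² + 54.524²) = √4976.32 = 70.543 km/s.

70.5 km/s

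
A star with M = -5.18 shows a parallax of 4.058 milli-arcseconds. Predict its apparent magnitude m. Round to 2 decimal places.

d = 1/p = 1/0.004058″ = 246.43 pc.
m − M = 5 log₁₀ d − 5 = 5 log₁₀(246.43) − 5 = 11.9585 − 5 = 6.9585.
m = M + (m − M) = -5.18 + 6.9585 = 1.78.

m = 1.78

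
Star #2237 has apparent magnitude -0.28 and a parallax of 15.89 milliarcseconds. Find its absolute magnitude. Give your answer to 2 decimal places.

M = -4.27

d = 1/p = 1/0.01589″ = 62.933 pc.
m − M = 5 log₁₀(62.933) − 5 = 8.9944 − 5 = 3.9944.
M = m − (m − M) = -0.28 − 3.9944 = -4.27.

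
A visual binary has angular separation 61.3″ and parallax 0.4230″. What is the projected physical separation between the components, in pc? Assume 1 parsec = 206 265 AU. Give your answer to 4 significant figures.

0.0007026 pc

d = 1/p = 1/0.4230″ = 2.3641 pc.
At distance d (pc), an angle of θ arcsec spans θ·d AU: s = 61.3 × 2.3641 = 144.92 AU.
= 144.92 / 206265 = 0.00070259 pc.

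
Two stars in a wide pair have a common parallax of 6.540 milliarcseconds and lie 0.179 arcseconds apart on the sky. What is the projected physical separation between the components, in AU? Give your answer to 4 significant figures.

d = 1/p = 1/0.006540″ = 152.91 pc.
At distance d (pc), an angle of θ arcsec spans θ·d AU: s = 0.179 × 152.91 = 27.371 AU.

27.37 AU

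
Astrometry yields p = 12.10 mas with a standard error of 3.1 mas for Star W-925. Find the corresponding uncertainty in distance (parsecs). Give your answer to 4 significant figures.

d = 1/p, so σ_d = σ_p / p².
σ_d = 0.00310 / (0.01210)² = 0.00310 / 0.00014641 = 21.173 pc.

21.17 pc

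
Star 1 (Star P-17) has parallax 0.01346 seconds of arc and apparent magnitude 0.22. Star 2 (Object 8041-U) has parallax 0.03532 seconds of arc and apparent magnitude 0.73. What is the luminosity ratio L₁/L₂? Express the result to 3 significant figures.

d₁ = 1/p₁ = 1/0.01346″ = 74.294 pc; d₂ = 1/p₂ = 1/0.03532″ = 28.313 pc.
M₁ = m₁ − 5 log₁₀ d₁ + 5 = 0.22 − 9.3548 + 5 = -4.1348.
M₂ = 0.73 − 7.2599 + 5 = -1.5299.
L₁/L₂ = 10^(0.4(M₂ − M₁)) = 10^(0.4 × 2.6049) = 10^1.04196 = 11.014.

L₁/L₂ = 11.0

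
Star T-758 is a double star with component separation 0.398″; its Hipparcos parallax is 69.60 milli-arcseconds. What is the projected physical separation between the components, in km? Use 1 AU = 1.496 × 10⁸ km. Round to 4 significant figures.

d = 1/p = 1/0.06960″ = 14.368 pc.
At distance d (pc), an angle of θ arcsec spans θ·d AU: s = 0.398 × 14.368 = 5.7185 AU.
= 5.7185 × 1.496 × 10⁸ km = 8.5549 × 10^8 km.

8.555 × 10^8 km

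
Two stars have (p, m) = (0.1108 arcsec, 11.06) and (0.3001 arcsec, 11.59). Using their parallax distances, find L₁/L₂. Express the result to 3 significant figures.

L₁/L₂ = 12.0

d₁ = 1/p₁ = 1/0.1108″ = 9.0253 pc; d₂ = 1/p₂ = 1/0.3001″ = 3.3322 pc.
M₁ = m₁ − 5 log₁₀ d₁ + 5 = 11.06 − 4.7773 + 5 = 11.2827.
M₂ = 11.59 − 2.6137 + 5 = 13.9763.
L₁/L₂ = 10^(0.4(M₂ − M₁)) = 10^(0.4 × 2.6936) = 10^1.07744 = 11.952.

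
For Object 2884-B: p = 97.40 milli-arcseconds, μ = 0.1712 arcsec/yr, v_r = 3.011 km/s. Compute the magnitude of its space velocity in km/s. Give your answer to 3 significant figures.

d = 1/p = 1/0.09740″ = 10.267 pc.
v_t = 4.740 μ d = 4.740 × 0.1712 × 10.267 = 8.3315 km/s.
v = √(v_r² + v_t²) = √(3.011² + 8.3315²) = √78.48 = 8.8589 km/s.

8.86 km/s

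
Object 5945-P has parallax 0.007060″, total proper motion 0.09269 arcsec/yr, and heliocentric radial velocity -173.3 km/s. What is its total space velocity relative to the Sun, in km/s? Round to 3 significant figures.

d = 1/p = 1/0.007060″ = 141.64 pc.
v_t = 4.740 μ d = 4.740 × 0.09269 × 141.64 = 62.23 km/s.
v = √(v_r² + v_t²) = √((-173.3)² + 62.23²) = √33905.5 = 184.13 km/s.

184 km/s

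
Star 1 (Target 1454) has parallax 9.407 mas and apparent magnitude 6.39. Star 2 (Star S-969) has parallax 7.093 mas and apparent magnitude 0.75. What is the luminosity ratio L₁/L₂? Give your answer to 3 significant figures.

L₁/L₂ = 0.00315

d₁ = 1/p₁ = 1/0.009407″ = 106.3 pc; d₂ = 1/p₂ = 1/0.007093″ = 140.98 pc.
M₁ = m₁ − 5 log₁₀ d₁ + 5 = 6.39 − 10.1327 + 5 = 1.2573.
M₂ = 0.75 − 10.7458 + 5 = -4.9958.
L₁/L₂ = 10^(0.4(M₂ − M₁)) = 10^(0.4 × (-6.2531)) = 10^(-2.50124) = 0.0031533.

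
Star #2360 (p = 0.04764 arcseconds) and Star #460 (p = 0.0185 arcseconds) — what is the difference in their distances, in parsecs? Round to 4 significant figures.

33.06 pc

d_A = 1/0.04764″ = 20.991 pc; d_B = 1/0.01850″ = 54.054 pc.
|d_B − d_A| = |54.054 − 20.991| = 33.063 pc.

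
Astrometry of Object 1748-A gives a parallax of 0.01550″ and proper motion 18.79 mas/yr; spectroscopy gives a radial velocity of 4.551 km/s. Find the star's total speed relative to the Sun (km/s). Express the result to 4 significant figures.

7.330 km/s

d = 1/p = 1/0.01550″ = 64.516 pc.
μ = 18.79 mas/yr = 0.01879 ″/yr.
v_t = 4.740 μ d = 4.740 × 0.01879 × 64.516 = 5.7461 km/s.
v = √(v_r² + v_t²) = √(4.551² + 5.7461²) = √53.7293 = 7.33 km/s.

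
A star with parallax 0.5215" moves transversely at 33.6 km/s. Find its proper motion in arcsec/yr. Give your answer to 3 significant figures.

d = 1/p = 1/0.5215″ = 1.9175 pc.
μ = v_t / (4.74 d) = 33.6 / (4.74 × 1.9175) = 33.6 / 9.089 = 3.6968 ″/yr.

3.70 arcsec/yr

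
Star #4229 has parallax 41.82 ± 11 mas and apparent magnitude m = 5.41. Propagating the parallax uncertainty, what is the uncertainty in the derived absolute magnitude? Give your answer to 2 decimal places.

σ_M = 0.57 mag

M = m − 5 log₁₀ d + 5 = m + 5 log₁₀ p + 5, so ∂M/∂p = 5/(p ln 10).
σ_M = (5/ln 10) · (σ_p/p) = 2.1715 × 11/41.82 = 2.1715 × 0.26303 = 0.57117.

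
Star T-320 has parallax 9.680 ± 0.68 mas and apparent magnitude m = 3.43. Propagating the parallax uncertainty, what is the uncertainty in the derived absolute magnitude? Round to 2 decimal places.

M = m − 5 log₁₀ d + 5 = m + 5 log₁₀ p + 5, so ∂M/∂p = 5/(p ln 10).
σ_M = (5/ln 10) · (σ_p/p) = 2.1715 × 0.68/9.680 = 2.1715 × 0.070248 = 0.15254.

σ_M = 0.15 mag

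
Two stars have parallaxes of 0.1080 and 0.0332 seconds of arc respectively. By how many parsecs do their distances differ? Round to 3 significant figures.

20.9 pc

d_A = 1/0.1080″ = 9.2593 pc; d_B = 1/0.03320″ = 30.12 pc.
|d_B − d_A| = |30.12 − 9.2593| = 20.861 pc.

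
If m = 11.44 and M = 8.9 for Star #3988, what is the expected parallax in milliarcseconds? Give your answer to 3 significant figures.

m − M = 11.44 − 8.9 = 2.54.
d = 10^((m−M)/5 + 1) = 10^1.508 = 32.211 pc.
p = 1/d = 1/32.211 = 0.031045 arcsec = 31.045 mas.

31.0 mas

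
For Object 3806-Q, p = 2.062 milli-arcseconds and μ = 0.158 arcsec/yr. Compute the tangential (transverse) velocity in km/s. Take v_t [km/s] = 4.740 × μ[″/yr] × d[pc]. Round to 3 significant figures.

363 km/s

d = 1/p = 1/0.002062″ = 484.97 pc.
v_t = 4.74 × μ × d = 4.74 × 0.158 × 484.97 = 363.2 km/s.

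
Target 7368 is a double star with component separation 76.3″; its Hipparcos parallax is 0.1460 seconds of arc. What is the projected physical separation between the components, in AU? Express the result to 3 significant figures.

d = 1/p = 1/0.1460″ = 6.8493 pc.
At distance d (pc), an angle of θ arcsec spans θ·d AU: s = 76.3 × 6.8493 = 522.6 AU.

523 AU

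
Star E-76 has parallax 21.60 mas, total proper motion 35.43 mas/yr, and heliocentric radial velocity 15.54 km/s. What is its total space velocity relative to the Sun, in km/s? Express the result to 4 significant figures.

17.38 km/s

d = 1/p = 1/0.02160″ = 46.296 pc.
μ = 35.43 mas/yr = 0.03543 ″/yr.
v_t = 4.740 μ d = 4.740 × 0.03543 × 46.296 = 7.7749 km/s.
v = √(v_r² + v_t²) = √(15.54² + 7.7749²) = √301.941 = 17.376 km/s.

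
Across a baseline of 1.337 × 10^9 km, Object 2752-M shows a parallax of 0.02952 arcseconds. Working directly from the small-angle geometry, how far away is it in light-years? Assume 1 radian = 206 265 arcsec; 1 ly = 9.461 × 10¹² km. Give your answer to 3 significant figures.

987 ly

θ = 0.02952″ = 0.02952/206265 = 1.4312 × 10^-7 rad.
d = B/θ = (1.337 × 10^9) / (1.4312 × 10^-7) = 9.3418 × 10^15 km = (9.3418 × 10^15) / (9.461 × 10^12) ly = 987.4 ly.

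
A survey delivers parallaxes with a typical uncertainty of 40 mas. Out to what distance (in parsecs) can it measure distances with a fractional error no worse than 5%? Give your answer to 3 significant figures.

1.25 pc

σ_d/d = σ_p/p, so the condition is σ_p/p ≤ 0.05, i.e. p ≥ σ_p/0.05.
p_min = 40/0.05 = 800 mas = 0.8 arcsec.
d_max = 1/p_min = 1/0.8 = 1.25 pc.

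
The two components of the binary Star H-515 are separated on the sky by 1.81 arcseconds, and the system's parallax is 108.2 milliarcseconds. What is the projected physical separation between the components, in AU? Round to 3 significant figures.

16.7 AU

d = 1/p = 1/0.1082″ = 9.2421 pc.
At distance d (pc), an angle of θ arcsec spans θ·d AU: s = 1.81 × 9.2421 = 16.728 AU.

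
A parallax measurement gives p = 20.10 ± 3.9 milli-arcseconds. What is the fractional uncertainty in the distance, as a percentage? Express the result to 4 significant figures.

For d = 1/p, |σ_d/d| = |σ_p/p|.
σ_p/p = 3.9 / 20.10 = 0.19403 = 19.403%.

19.40%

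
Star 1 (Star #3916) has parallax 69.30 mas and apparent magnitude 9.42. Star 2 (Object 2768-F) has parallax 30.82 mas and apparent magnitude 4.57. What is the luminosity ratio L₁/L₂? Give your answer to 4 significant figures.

d₁ = 1/p₁ = 1/0.06930″ = 14.43 pc; d₂ = 1/p₂ = 1/0.03082″ = 32.446 pc.
M₁ = m₁ − 5 log₁₀ d₁ + 5 = 9.42 − 5.7963 + 5 = 8.6237.
M₂ = 4.57 − 7.5558 + 5 = 2.0142.
L₁/L₂ = 10^(0.4(M₂ − M₁)) = 10^(0.4 × (-6.6095)) = 10^(-2.64380) = 0.0022709.

L₁/L₂ = 0.002271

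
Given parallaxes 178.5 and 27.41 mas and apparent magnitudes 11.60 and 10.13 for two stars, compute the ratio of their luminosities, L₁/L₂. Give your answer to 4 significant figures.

L₁/L₂ = 0.006089

d₁ = 1/p₁ = 1/0.1785″ = 5.6022 pc; d₂ = 1/p₂ = 1/0.02741″ = 36.483 pc.
M₁ = m₁ − 5 log₁₀ d₁ + 5 = 11.60 − 3.7418 + 5 = 12.8582.
M₂ = 10.13 − 7.8105 + 5 = 7.3195.
L₁/L₂ = 10^(0.4(M₂ − M₁)) = 10^(0.4 × (-5.5387)) = 10^(-2.21548) = 0.0060886.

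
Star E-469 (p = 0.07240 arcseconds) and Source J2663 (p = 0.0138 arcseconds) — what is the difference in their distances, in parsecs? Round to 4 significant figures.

d_A = 1/0.07240″ = 13.812 pc; d_B = 1/0.01380″ = 72.464 pc.
|d_B − d_A| = |72.464 − 13.812| = 58.652 pc.

58.65 pc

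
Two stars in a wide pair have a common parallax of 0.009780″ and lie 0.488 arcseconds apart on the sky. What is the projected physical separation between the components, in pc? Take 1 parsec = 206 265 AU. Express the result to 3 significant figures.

0.000242 pc

d = 1/p = 1/0.009780″ = 102.25 pc.
At distance d (pc), an angle of θ arcsec spans θ·d AU: s = 0.488 × 102.25 = 49.898 AU.
= 49.898 / 206265 = 0.00024191 pc.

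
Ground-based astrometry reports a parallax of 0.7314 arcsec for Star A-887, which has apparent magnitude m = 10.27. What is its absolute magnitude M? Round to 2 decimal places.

M = 14.59

d = 1/p = 1/0.7314″ = 1.3672 pc.
m − M = 5 log₁₀(1.3672) − 5 = 0.6792 − 5 = -4.3208.
M = m − (m − M) = 10.27 − (-4.3208) = 14.59.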